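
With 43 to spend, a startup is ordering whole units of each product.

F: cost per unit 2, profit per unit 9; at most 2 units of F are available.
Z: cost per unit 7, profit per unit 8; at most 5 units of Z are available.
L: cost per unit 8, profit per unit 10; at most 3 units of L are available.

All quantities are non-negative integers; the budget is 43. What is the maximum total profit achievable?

64

Take 2×F, 2×Z, and 3×L: cost 42 ≤ 43, profit 2·9 + 2·8 + 3·10 = 64.
F has the best ratio (9/2) and is taken to its limit of 2; remaining capacity is filled optimally with the others.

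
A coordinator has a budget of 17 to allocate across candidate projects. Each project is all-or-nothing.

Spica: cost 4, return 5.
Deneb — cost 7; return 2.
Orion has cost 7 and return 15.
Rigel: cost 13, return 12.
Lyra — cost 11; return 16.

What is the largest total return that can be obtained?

21

Take Spica and Lyra: cost 4 + 11 = 15 ≤ 17, return 5 + 16 = 21.
No other feasible combination does better.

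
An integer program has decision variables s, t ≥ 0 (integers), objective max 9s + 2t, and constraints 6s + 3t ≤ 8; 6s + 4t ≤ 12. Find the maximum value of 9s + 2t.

(s,t)=(1,0) is feasible, giving 9.
(s,t)=(0,1) is feasible, giving 2.
(s,t)=(0,0) is feasible, giving 0.
The best lattice point is (1,0), giving 9.

9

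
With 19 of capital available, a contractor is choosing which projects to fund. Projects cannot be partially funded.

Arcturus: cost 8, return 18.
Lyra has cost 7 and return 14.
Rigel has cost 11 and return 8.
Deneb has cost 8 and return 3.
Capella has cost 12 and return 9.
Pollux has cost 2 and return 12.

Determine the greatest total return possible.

Arcturus + Lyra + Pollux: cost 8 + 7 + 2 = 17 ≤ 19, return 18 + 14 + 12 = 44.
Arcturus + Deneb + Pollux: cost 8 + 8 + 2 = 18 ≤ 19, return 18 + 3 + 12 = 33.
Best is Arcturus, Lyra, and Pollux with total return 44.

44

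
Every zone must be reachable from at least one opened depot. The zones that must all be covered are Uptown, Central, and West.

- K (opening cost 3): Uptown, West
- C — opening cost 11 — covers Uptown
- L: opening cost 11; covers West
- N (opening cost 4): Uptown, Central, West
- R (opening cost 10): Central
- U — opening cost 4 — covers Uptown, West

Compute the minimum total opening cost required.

4

N alone covers Uptown, Central, West — every zone.
Total opening cost: 4.
No cover costs less than 4.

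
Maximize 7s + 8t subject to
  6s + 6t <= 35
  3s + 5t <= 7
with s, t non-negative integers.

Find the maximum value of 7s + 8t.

14

(s,t)=(2,0): 6·2+6·0=12≤35, 3·2+5·0=6≤7, objective 14.
(s,t)=(1,0): 6·1+6·0=6≤35, 3·1+5·0=3≤7, objective 7.
The best lattice point is (2,0), giving 14.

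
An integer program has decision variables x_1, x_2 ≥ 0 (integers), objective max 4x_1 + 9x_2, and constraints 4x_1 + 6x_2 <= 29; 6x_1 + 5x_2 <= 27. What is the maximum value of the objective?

Relaxing integrality, the LP optimum is 43.50 at (x_1,x_2) = (0, 4.83), which is not an integer point.
(x_1,x_2)=(1,4): 4·1+6·4=28≤29, 6·1+5·4=26≤27, objective 40.
(x_1,x_2)=(0,4): 4·0+6·4=24≤29, 6·0+5·4=20≤27, objective 36.
(x_1,x_2)=(2,3): 4·2+6·3=26≤29, 6·2+5·3=27≤27, objective 35.
Maximum is 40 at (x_1,x_2)=(1,4).

40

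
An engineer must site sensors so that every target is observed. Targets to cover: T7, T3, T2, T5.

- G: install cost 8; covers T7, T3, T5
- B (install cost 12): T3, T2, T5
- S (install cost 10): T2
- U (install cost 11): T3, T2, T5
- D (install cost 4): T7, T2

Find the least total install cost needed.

12

This is an integer covering problem.
Choose G and D: together they cover T7, T3, T2, T5 — every target.
Total install cost: 8 + 4 = 12.
No cover costs less than 12.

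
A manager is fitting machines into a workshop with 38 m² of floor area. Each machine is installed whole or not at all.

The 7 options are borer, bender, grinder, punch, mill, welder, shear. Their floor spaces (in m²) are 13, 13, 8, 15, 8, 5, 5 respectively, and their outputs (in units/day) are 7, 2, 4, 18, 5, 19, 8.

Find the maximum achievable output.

52

borer + punch + welder + shear: floor space 13 + 15 + 5 + 5 = 38 ≤ 38, output 7 + 18 + 19 + 8 = 52.
punch + mill + welder + shear: floor space 15 + 8 + 5 + 5 = 33 ≤ 38, output 18 + 5 + 19 + 8 = 50.
Best is borer, punch, welder, and shear with total output 52.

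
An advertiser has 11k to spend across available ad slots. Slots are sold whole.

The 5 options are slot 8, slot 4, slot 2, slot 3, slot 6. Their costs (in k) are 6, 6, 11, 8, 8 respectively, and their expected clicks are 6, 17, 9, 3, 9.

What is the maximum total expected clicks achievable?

slot 6: cost 8 ≤ 11, expected clicks 9.
slot 4: cost 6 ≤ 11, expected clicks 17.
Best is slot 4 with total expected clicks 17.

17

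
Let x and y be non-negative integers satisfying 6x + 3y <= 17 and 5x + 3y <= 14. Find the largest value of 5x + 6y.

(x,y)=(0,4): 6·0+3·4=12≤17, 5·0+3·4=12≤14, objective 24.
(x,y)=(1,3): 6·1+3·3=15≤17, 5·1+3·3=14≤14, objective 23.
(x,y)=(0,3): 6·0+3·3=9≤17, 5·0+3·3=9≤14, objective 18.
The best lattice point is (0,4), giving 24.

24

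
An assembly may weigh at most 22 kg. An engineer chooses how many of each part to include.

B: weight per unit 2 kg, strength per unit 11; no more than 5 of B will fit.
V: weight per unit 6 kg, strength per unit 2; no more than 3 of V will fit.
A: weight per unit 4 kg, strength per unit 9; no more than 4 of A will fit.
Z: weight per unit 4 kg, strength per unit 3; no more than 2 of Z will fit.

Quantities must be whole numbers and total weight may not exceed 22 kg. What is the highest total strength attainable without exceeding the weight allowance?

82

B has the best ratio (11/2); taking only B gives at most 5×11 = 55 (stopped by the supply cap of 5).
Mixing does better — 5×B and 3×A: weight 22 ≤ 22, strength 5·11 + 3·9 = 82.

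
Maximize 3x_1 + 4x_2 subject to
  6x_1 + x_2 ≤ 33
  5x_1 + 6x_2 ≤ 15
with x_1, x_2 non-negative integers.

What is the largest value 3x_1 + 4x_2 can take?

Relaxing integrality, the LP optimum is 10.00 at (x_1,x_2) = (0, 2.5), which is not an integer point.
(x_1,x_2)=(3,0): 6·3+1·0=18≤33, 5·3+6·0=15≤15, objective 9.
(x_1,x_2)=(0,2): 6·0+1·2=2≤33, 5·0+6·2=12≤15, objective 8.
(x_1,x_2)=(1,1): 6·1+1·1=7≤33, 5·1+6·1=11≤15, objective 7.
No feasible integer point exceeds 9.

9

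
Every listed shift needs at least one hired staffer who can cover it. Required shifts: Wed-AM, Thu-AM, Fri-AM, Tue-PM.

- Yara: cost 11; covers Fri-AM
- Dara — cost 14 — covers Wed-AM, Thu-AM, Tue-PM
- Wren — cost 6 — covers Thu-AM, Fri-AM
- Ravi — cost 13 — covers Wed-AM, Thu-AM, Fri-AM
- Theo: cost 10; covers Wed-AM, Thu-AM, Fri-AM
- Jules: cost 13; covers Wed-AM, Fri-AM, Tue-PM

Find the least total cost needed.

19

Choose Wren and Jules: together they cover Wed-AM, Thu-AM, Fri-AM, Tue-PM — every shift.
Total cost: 6 + 13 = 19.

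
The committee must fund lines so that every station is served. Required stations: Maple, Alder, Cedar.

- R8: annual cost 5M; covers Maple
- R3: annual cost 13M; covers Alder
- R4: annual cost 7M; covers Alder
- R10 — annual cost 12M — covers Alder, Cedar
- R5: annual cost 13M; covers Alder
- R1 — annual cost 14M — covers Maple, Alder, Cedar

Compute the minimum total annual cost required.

R1 alone covers Maple, Alder, Cedar — every station.
Total annual cost: 14.
No cover costs less than 14.

14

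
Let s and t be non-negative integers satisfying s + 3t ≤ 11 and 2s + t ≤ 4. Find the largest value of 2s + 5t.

15

Relaxing integrality, the LP optimum is 18.40 at (s,t) = (0.2, 3.6), which is not an integer point.
(s,t)=(0,3): 1·0+3·3=9≤11, 2·0+1·3=3≤4, objective 15.
(s,t)=(1,2): 1·1+3·2=7≤11, 2·1+1·2=4≤4, objective 12.
(s,t)=(0,2): 1·0+3·2=6≤11, 2·0+1·2=2≤4, objective 10.
No feasible integer point exceeds 15.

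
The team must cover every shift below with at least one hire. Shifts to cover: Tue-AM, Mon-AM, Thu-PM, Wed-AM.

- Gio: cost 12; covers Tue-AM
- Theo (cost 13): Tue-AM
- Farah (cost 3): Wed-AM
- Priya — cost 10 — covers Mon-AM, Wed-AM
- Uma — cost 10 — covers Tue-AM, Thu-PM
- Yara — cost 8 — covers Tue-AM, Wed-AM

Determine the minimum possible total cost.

The greedy cost-per-new-shift heuristic would pick Farah, Uma, and Priya for 23, but a cheaper cover exists.
Choose Priya and Uma: together they cover Tue-AM, Mon-AM, Thu-PM, Wed-AM — every shift.
Total cost: 10 + 10 = 20.
No cover costs less than 20.

20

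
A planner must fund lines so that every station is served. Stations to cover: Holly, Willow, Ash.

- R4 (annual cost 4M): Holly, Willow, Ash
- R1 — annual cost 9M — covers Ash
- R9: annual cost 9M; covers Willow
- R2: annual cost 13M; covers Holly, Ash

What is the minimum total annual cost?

4

This is a weighted set-cover instance.
R4 alone covers Holly, Willow, Ash — every station.
Total annual cost: 4.
No cover costs less than 4.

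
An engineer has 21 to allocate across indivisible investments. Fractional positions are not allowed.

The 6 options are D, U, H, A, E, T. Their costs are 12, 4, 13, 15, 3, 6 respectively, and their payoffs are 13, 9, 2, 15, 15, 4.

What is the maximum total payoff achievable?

Take D, U, and E: cost 12 + 4 + 3 = 19 ≤ 21, payoff 13 + 9 + 15 = 37.
No other feasible combination does better.

37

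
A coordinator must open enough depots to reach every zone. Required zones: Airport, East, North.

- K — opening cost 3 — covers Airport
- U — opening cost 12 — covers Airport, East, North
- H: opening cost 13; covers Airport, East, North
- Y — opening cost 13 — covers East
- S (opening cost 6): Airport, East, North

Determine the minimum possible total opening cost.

This is a weighted set-cover instance.
S alone covers Airport, East, North — every zone.
Total opening cost: 6.

6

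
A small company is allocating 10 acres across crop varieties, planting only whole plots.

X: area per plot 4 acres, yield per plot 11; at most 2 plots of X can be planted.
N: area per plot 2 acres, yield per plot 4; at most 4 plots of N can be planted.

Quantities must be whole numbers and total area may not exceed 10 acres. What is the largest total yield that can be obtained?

26

X has the best ratio (11/4); taking only X gives at most 2×11 = 22 (stopped by the area limit).
Mixing does better — 2×X and 1×N: area 10 ≤ 10, yield 2·11 + 1·4 = 26.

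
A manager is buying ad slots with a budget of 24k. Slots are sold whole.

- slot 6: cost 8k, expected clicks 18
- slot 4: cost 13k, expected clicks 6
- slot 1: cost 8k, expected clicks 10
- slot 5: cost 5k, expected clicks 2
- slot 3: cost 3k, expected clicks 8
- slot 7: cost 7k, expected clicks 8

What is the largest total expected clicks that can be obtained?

Take slot 6, slot 1, slot 5, and slot 3: cost 8 + 8 + 5 + 3 = 24 ≤ 24, expected clicks 18 + 10 + 2 + 8 = 38.
No other feasible combination does better.

38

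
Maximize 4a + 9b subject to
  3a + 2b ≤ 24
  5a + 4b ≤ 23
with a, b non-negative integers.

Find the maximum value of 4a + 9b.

45

The continuous relaxation peaks at (0, 5.75) with value 51.75; rounding to a feasible lattice point costs some objective.
(a,b)=(0,5): 3·0+2·5=10≤24, 5·0+4·5=20≤23, objective 45.
(a,b)=(1,4): 3·1+2·4=11≤24, 5·1+4·4=21≤23, objective 40.
(a,b)=(0,4): 3·0+2·4=8≤24, 5·0+4·4=16≤23, objective 36.
The best lattice point is (0,5), giving 45.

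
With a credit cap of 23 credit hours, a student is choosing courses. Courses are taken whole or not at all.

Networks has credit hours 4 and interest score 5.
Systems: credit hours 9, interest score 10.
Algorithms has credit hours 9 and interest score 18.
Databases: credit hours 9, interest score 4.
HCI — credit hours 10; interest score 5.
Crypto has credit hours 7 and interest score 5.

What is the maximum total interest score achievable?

33

This is an integer program with binary decision variables.
Take Networks, Systems, and Algorithms: credit hours 4 + 9 + 9 = 22 ≤ 23, interest score 5 + 10 + 18 = 33.
No other feasible combination does better.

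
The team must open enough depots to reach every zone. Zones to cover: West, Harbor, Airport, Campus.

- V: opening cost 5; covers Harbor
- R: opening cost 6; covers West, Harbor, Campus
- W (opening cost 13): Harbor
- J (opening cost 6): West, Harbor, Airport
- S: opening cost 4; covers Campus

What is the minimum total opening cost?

10

Choose J and S: together they cover West, Harbor, Airport, Campus — every zone.
Total opening cost: 6 + 4 = 10.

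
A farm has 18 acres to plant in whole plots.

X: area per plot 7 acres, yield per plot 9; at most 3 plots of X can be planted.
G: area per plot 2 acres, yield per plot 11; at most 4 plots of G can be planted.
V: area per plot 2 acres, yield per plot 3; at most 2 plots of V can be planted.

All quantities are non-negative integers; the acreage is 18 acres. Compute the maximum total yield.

1×X, 4×G, and 1×V: area 17 ≤ 18, yield 1·9 + 4·11 + 1·3 = 56.
1×X and 4×G: area 15 ≤ 18, yield 1·9 + 4·11 = 53.
Best is 56.

56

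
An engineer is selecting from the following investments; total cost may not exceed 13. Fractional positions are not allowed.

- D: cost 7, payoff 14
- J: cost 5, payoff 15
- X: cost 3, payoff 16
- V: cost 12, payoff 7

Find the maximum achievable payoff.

Take J and X: cost 5 + 3 = 8 ≤ 13, payoff 15 + 16 = 31.
No other feasible combination does better.

31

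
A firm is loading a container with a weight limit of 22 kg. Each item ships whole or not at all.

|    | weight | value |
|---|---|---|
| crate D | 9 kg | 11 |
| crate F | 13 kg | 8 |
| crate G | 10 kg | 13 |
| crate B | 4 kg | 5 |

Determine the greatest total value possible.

Treat it as a binary knapsack problem.
Allowing fractional choices, the relaxed optimum would be about 27.8, but items are indivisible.
crate D + crate G: weight 9 + 10 = 19 ≤ 22, value 11 + 13 = 24.
crate G + crate B: weight 10 + 4 = 14 ≤ 22, value 13 + 5 = 18.
crate D + crate F: weight 9 + 13 = 22 ≤ 22, value 11 + 8 = 19.
Best is crate D and crate G with total value 24.

24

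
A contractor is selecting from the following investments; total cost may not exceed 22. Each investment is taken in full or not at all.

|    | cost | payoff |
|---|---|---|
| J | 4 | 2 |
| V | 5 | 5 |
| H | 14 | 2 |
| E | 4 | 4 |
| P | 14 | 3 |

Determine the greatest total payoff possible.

11

This is an integer program with binary decision variables.
V + E: cost 5 + 4 = 9 ≤ 22, payoff 5 + 4 = 9.
J + E + P: cost 4 + 4 + 14 = 22 ≤ 22, payoff 2 + 4 + 3 = 9.
J + V + E: cost 4 + 5 + 4 = 13 ≤ 22, payoff 2 + 5 + 4 = 11.
Best is J, V, and E with total payoff 11.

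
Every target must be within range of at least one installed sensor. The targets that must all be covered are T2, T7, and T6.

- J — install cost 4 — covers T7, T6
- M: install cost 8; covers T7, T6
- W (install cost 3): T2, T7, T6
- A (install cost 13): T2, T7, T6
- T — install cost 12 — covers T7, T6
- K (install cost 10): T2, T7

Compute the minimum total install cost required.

3

This is an integer covering problem.
W alone covers T2, T7, T6 — every target.
Total install cost: 3.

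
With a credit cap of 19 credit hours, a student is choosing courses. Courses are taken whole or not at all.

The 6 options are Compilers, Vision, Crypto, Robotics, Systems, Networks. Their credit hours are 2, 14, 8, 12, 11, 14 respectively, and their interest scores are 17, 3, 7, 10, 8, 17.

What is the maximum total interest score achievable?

Allowing fractional choices, the relaxed optimum would be about 36.6, but courses are indivisible.
Compilers + Networks: credit hours 2 + 14 = 16 ≤ 19, interest score 17 + 17 = 34.
Compilers + Robotics: credit hours 2 + 12 = 14 ≤ 19, interest score 17 + 10 = 27.
Best is Compilers and Networks with total interest score 34.

34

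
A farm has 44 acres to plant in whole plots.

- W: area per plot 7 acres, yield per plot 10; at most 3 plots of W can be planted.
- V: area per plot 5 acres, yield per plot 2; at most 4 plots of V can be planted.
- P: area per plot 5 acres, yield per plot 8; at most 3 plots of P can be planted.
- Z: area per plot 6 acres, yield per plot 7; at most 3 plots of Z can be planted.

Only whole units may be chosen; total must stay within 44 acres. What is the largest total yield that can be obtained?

Take 3×W, 3×P, and 1×Z: area 42 ≤ 44, yield 3·10 + 3·8 + 1·7 = 61.
P has the best ratio (8/5) and is taken to its limit of 3; remaining capacity is filled optimally with the others.

61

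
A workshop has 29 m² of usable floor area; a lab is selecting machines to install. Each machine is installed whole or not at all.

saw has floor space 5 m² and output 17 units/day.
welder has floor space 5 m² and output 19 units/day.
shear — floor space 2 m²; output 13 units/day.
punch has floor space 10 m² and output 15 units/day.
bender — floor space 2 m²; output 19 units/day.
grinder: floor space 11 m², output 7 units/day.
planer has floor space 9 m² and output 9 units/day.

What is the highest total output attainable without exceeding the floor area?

Take saw, welder, shear, punch, and bender: floor space 5 + 5 + 2 + 10 + 2 = 24 ≤ 29, output 17 + 19 + 13 + 15 + 19 = 83.
No other feasible combination does better.

83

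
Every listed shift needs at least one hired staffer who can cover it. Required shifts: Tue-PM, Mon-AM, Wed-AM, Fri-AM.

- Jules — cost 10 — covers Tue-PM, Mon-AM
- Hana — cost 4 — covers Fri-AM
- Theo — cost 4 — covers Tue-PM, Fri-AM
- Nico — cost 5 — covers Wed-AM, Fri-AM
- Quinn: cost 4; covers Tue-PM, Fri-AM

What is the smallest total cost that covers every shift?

15

This is an integer covering problem.
The greedy cost-per-new-shift heuristic would pick Theo, Nico, and Jules for 19, but a cheaper cover exists.
Choose Jules and Nico: together they cover Tue-PM, Mon-AM, Wed-AM, Fri-AM — every shift.
Total cost: 10 + 5 = 15.
No cover costs less than 15.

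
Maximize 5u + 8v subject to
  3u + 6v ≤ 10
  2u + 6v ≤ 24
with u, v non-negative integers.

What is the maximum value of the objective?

The continuous relaxation peaks at (3.33, 0) with value 16.67; rounding to a feasible lattice point costs some objective.
(u,v)=(3,0): 3·3+6·0=9≤10, 2·3+6·0=6≤24, objective 15.
(u,v)=(2,0): 3·2+6·0=6≤10, 2·2+6·0=4≤24, objective 10.
No feasible integer point exceeds 15.

15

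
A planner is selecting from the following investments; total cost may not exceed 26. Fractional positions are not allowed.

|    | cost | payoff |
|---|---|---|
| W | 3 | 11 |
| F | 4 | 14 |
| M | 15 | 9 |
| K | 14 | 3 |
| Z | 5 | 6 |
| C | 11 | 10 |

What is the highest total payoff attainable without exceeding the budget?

Treat it as a binary knapsack problem.
Allowing fractional choices, the relaxed optimum would be about 42.8, but investments are indivisible.
W + F + Z + C: cost 3 + 4 + 5 + 11 = 23 ≤ 26, payoff 11 + 14 + 6 + 10 = 41.
W + F + M: cost 3 + 4 + 15 = 22 ≤ 26, payoff 11 + 14 + 9 = 34.
W + F + C: cost 3 + 4 + 11 = 18 ≤ 26, payoff 11 + 14 + 10 = 35.
Best is W, F, Z, and C with total payoff 41.

41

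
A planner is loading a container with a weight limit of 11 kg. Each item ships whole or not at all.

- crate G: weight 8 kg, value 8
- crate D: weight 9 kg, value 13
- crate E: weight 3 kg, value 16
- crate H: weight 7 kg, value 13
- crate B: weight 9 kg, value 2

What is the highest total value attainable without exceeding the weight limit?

29

This is a 0-1 knapsack instance.
Allowing fractional choices, the relaxed optimum would be about 30.4, but items are indivisible.
crate E: weight 3 ≤ 11, value 16.
crate G + crate E: weight 8 + 3 = 11 ≤ 11, value 8 + 16 = 24.
crate E + crate H: weight 3 + 7 = 10 ≤ 11, value 16 + 13 = 29.
Best is crate E and crate H with total value 29.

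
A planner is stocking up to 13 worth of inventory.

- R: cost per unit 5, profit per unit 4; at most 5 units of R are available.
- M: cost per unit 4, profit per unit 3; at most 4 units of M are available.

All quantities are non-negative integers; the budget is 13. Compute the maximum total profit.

This is a bounded integer knapsack.
R has the best ratio (4/5); taking only R gives at most 2×4 = 8 (stopped by the cost limit).
Mixing does better — 1×R and 2×M: cost 13 ≤ 13, profit 1·4 + 2·3 = 10.

10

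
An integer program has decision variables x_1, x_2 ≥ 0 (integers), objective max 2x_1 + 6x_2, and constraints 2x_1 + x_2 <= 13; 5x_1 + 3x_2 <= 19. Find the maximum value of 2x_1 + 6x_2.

36

(x_1,x_2)=(0,6): 2·0+1·6=6≤13, 5·0+3·6=18≤19, objective 36.
(x_1,x_2)=(0,5): 2·0+1·5=5≤13, 5·0+3·5=15≤19, objective 30.
The best lattice point is (0,6), giving 36.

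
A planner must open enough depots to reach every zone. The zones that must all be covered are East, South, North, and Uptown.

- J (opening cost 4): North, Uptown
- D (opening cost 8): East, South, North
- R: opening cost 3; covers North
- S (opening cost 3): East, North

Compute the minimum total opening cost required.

12

The greedy cost-per-new-zone heuristic would pick S, J, and D for 15, but a cheaper cover exists.
Choose J and D: together they cover East, South, North, Uptown — every zone.
Total opening cost: 4 + 8 = 12.
No cover costs less than 12.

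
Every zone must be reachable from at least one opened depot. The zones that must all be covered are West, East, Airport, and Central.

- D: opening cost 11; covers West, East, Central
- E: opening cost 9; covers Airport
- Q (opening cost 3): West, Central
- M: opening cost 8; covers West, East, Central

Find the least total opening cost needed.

Choose E and M: together they cover West, East, Airport, Central — every zone.
Total opening cost: 9 + 8 = 17.

17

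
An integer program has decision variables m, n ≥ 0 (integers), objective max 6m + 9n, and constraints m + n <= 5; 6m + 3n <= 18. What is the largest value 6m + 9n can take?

(m,n)=(0,5) is feasible, giving 45.
(m,n)=(1,4) is feasible, giving 42.
(m,n)=(0,4) is feasible, giving 36.
The best lattice point is (0,5), giving 45.

45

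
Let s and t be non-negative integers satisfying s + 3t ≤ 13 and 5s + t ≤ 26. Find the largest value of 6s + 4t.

(s,t)=(4,3) is feasible, giving 36.
(s,t)=(5,1) is feasible, giving 34.
Maximum is 36 at (s,t)=(4,3).

36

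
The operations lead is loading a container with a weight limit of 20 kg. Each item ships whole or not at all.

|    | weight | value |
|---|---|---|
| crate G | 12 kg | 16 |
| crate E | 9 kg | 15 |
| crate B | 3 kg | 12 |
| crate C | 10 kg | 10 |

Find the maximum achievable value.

28

Take crate G and crate B: weight 12 + 3 = 15 ≤ 20, value 16 + 12 = 28.
No other feasible combination does better.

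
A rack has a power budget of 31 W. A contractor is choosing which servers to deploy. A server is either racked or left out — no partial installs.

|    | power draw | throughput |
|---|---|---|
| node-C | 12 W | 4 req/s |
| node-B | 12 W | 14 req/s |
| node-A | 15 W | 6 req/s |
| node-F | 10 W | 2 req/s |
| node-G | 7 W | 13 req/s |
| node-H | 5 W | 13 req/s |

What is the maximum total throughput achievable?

40

This is a 0-1 knapsack instance.
Allowing fractional choices, the relaxed optimum would be about 42.8, but servers are indivisible.
node-B + node-G + node-H: power draw 12 + 7 + 5 = 24 ≤ 31, throughput 14 + 13 + 13 = 40.
node-A + node-G + node-H: power draw 15 + 7 + 5 = 27 ≤ 31, throughput 6 + 13 + 13 = 32.
Best is node-B, node-G, and node-H with total throughput 40.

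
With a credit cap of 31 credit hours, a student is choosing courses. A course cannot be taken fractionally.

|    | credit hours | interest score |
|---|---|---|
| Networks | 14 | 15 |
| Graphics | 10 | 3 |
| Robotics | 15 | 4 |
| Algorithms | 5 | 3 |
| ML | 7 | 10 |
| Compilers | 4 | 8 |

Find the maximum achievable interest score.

36

Take Networks, Algorithms, ML, and Compilers: credit hours 14 + 5 + 7 + 4 = 30 ≤ 31, interest score 15 + 3 + 10 + 8 = 36.
No other feasible combination does better.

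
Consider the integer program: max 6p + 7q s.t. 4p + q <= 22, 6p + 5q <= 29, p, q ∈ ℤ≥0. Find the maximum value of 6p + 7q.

35

(p,q)=(0,5): 4·0+1·5=5≤22, 6·0+5·5=25≤29, objective 35.
(p,q)=(1,4): 4·1+1·4=8≤22, 6·1+5·4=26≤29, objective 34.
(p,q)=(0,4): 4·0+1·4=4≤22, 6·0+5·4=20≤29, objective 28.
The best lattice point is (0,5), giving 35.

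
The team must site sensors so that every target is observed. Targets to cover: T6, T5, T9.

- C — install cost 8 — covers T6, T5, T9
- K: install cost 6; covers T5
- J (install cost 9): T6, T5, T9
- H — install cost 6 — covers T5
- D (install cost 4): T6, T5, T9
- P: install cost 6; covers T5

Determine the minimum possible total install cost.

4

This is an integer covering problem.
D alone covers T6, T5, T9 — every target.
Total install cost: 4.
No cover costs less than 4.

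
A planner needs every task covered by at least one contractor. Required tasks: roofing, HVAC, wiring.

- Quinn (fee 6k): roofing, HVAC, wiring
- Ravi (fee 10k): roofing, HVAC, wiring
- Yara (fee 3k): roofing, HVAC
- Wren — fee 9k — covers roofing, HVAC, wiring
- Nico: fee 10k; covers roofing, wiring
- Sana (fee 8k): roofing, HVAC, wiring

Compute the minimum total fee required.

6

This is an integer covering problem.
The greedy cost-per-new-task heuristic would pick Yara and Quinn for 9, but a cheaper cover exists.
Quinn alone covers roofing, HVAC, wiring — every task.
Total fee: 6.
No cover costs less than 6.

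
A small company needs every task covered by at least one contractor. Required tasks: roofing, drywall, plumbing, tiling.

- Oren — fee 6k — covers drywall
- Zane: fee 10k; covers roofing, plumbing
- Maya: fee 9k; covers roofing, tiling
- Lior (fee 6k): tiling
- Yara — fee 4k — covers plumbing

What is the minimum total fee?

Choose Oren, Maya, and Yara: together they cover roofing, drywall, plumbing, tiling — every task.
Total fee: 6 + 9 + 4 = 19.
No cover costs less than 19.

19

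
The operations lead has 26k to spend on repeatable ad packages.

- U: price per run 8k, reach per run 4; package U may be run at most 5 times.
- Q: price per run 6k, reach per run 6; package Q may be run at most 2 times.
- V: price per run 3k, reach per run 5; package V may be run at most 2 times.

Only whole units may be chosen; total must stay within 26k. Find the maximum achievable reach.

2×Q and 2×V: price 18 ≤ 26, reach 2·6 + 2·5 = 22.
1×U, 2×Q, and 2×V: price 26 ≤ 26, reach 1·4 + 2·6 + 2·5 = 26.
Best is 26.

26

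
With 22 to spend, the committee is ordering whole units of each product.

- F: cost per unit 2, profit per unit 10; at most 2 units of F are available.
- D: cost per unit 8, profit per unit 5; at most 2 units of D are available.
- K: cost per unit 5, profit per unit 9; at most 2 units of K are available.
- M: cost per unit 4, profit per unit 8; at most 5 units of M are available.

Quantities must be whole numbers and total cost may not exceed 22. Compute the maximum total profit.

Take 2×F, 2×K, and 2×M: cost 22 ≤ 22, profit 2·10 + 2·9 + 2·8 = 54.
F has the best ratio (10/2) and is taken to its limit of 2; remaining capacity is filled optimally with the others.

54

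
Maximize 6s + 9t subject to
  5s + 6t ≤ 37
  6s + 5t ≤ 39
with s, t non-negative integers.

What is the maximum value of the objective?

(s,t)=(0,6): 5·0+6·6=36≤37, 6·0+5·6=30≤39, objective 54.
(s,t)=(1,5): 5·1+6·5=35≤37, 6·1+5·5=31≤39, objective 51.
No feasible integer point exceeds 54.

54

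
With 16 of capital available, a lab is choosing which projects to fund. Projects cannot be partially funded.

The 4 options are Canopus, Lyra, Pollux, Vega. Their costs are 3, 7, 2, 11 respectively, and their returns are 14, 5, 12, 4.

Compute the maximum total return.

Take Canopus, Lyra, and Pollux: cost 3 + 7 + 2 = 12 ≤ 16, return 14 + 5 + 12 = 31.
No other feasible combination does better.

31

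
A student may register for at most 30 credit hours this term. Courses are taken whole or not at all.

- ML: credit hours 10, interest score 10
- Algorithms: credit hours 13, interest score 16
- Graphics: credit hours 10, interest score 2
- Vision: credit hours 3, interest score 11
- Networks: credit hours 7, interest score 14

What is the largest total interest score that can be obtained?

41

Treat it as a binary knapsack problem.
Allowing fractional choices, the relaxed optimum would be about 48.0, but courses are indivisible.
Algorithms + Vision + Networks: credit hours 13 + 3 + 7 = 23 ≤ 30, interest score 16 + 11 + 14 = 41.
ML + Algorithms + Networks: credit hours 10 + 13 + 7 = 30 ≤ 30, interest score 10 + 16 + 14 = 40.
Best is Algorithms, Vision, and Networks with total interest score 41.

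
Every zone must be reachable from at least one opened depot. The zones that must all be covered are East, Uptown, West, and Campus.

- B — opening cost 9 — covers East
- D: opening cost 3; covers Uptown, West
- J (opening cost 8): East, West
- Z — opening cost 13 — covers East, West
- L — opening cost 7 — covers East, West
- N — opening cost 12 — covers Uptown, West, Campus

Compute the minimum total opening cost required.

Choose L and N: together they cover East, Uptown, West, Campus — every zone.
Total opening cost: 7 + 12 = 19.

19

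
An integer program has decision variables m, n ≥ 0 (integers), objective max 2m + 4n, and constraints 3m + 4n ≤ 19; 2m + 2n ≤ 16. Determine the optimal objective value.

The continuous relaxation peaks at (0, 4.75) with value 19.00; rounding to a feasible lattice point costs some objective.
(m,n)=(1,4): 3·1+4·4=19≤19, 2·1+2·4=10≤16, objective 18.
(m,n)=(0,4): 3·0+4·4=16≤19, 2·0+2·4=8≤16, objective 16.
(m,n)=(2,3): 3·2+4·3=18≤19, 2·2+2·3=10≤16, objective 16.
Maximum is 18 at (m,n)=(1,4).

18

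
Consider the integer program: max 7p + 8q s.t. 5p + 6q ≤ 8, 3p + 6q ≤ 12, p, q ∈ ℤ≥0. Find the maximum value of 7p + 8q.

8

(p,q)=(0,1) is feasible, giving 8.
(p,q)=(1,0) is feasible, giving 7.
(p,q)=(0,0) is feasible, giving 0.
No feasible integer point exceeds 8.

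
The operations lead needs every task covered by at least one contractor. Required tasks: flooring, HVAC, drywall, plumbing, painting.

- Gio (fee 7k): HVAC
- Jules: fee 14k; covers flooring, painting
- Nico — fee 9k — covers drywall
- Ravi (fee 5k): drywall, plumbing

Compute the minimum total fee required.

26

Choose Gio, Jules, and Ravi: together they cover flooring, HVAC, drywall, plumbing, painting — every task.
Total fee: 7 + 14 + 5 = 26.
No cover costs less than 26.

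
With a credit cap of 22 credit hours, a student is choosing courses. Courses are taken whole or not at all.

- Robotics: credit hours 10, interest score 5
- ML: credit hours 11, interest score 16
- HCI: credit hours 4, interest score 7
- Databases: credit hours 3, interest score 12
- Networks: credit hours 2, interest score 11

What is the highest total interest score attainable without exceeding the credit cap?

46

ML + HCI + Databases: credit hours 11 + 4 + 3 = 18 ≤ 22, interest score 16 + 7 + 12 = 35.
ML + Databases + Networks: credit hours 11 + 3 + 2 = 16 ≤ 22, interest score 16 + 12 + 11 = 39.
ML + HCI + Databases + Networks: credit hours 11 + 4 + 3 + 2 = 20 ≤ 22, interest score 16 + 7 + 12 + 11 = 46.
Best is ML, HCI, Databases, and Networks with total interest score 46.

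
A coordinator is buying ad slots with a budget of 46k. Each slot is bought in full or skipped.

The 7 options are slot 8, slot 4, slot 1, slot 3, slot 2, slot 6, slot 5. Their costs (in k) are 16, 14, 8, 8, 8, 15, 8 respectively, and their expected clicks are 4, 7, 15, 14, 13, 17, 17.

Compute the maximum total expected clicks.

Allowing fractional choices, the relaxed optimum would be about 74.9, but ad slots are indivisible.
slot 1 + slot 2 + slot 6 + slot 5: cost 8 + 8 + 15 + 8 = 39 ≤ 46, expected clicks 15 + 13 + 17 + 17 = 62.
slot 1 + slot 3 + slot 6 + slot 5: cost 8 + 8 + 15 + 8 = 39 ≤ 46, expected clicks 15 + 14 + 17 + 17 = 63.
slot 4 + slot 1 + slot 3 + slot 2 + slot 5: cost 14 + 8 + 8 + 8 + 8 = 46 ≤ 46, expected clicks 7 + 15 + 14 + 13 + 17 = 66.
Best is slot 4, slot 1, slot 3, slot 2, and slot 5 with total expected clicks 66.

66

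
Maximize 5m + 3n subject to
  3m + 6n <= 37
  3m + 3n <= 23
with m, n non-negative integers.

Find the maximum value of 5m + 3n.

35

Relaxing integrality, the LP optimum is 38.33 at (m,n) = (7.67, 0), which is not an integer point.
(m,n)=(7,0): 3·7+6·0=21≤37, 3·7+3·0=21≤23, objective 35.
(m,n)=(6,1): 3·6+6·1=24≤37, 3·6+3·1=21≤23, objective 33.
No feasible integer point exceeds 35.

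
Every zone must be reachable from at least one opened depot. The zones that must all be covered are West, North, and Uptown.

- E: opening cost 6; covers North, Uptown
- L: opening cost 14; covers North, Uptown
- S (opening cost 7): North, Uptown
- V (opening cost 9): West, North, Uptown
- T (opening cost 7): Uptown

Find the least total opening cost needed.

9

The greedy cost-per-new-zone heuristic would pick E and V for 15, but a cheaper cover exists.
V alone covers West, North, Uptown — every zone.
Total opening cost: 9.
No cover costs less than 9.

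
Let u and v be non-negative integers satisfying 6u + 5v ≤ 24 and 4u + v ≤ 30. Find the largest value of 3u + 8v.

32

Relaxing integrality, the LP optimum is 38.40 at (u,v) = (0, 4.8), which is not an integer point.
(u,v)=(0,4): 6·0+5·4=20≤24, 4·0+1·4=4≤30, objective 32.
(u,v)=(1,3): 6·1+5·3=21≤24, 4·1+1·3=7≤30, objective 27.
(u,v)=(0,3): 6·0+5·3=15≤24, 4·0+1·3=3≤30, objective 24.
No feasible integer point exceeds 32.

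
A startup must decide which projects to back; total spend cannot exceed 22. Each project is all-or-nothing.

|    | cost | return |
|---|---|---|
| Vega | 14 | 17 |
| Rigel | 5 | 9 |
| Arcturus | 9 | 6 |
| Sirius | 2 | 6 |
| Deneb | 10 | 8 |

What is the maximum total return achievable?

Vega + Rigel + Sirius: cost 14 + 5 + 2 = 21 ≤ 22, return 17 + 9 + 6 = 32.
Vega + Rigel: cost 14 + 5 = 19 ≤ 22, return 17 + 9 = 26.
Best is Vega, Rigel, and Sirius with total return 32.

32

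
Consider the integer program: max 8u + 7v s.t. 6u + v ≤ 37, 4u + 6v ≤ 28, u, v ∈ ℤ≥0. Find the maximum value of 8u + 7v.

(u,v)=(6,0): 6·6+1·0=36≤37, 4·6+6·0=24≤28, objective 48.
(u,v)=(5,1): 6·5+1·1=31≤37, 4·5+6·1=26≤28, objective 47.
(u,v)=(5,0): 6·5+1·0=30≤37, 4·5+6·0=20≤28, objective 40.
No feasible integer point exceeds 48.

48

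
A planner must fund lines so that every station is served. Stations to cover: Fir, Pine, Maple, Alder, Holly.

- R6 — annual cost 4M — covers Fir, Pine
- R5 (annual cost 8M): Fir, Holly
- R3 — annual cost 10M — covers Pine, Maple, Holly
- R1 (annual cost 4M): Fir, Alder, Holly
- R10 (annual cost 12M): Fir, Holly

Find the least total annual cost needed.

The greedy cost-per-new-station heuristic would pick R1, R6, and R3 for 18, but a cheaper cover exists.
Choose R3 and R1: together they cover Fir, Pine, Maple, Alder, Holly — every station.
Total annual cost: 10 + 4 = 14.
No cover costs less than 14.

14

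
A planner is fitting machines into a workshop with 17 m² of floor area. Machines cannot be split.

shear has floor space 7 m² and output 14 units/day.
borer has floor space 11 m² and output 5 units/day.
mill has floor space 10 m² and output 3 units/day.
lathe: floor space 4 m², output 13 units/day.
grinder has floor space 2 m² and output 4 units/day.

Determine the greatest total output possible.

Treat it as a binary knapsack problem.
Take shear, lathe, and grinder: floor space 7 + 4 + 2 = 13 ≤ 17, output 14 + 13 + 4 = 31.
No other feasible combination does better.

31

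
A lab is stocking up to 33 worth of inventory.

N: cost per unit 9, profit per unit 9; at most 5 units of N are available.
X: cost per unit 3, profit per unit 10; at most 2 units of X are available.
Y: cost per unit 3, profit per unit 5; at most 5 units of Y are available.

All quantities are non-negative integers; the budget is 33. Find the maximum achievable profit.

1×N, 2×X, and 5×Y: cost 30 ≤ 33, profit 1·9 + 2·10 + 5·5 = 54.
2×N, 2×X, and 3×Y: cost 33 ≤ 33, profit 2·9 + 2·10 + 3·5 = 53.
Best is 54.

54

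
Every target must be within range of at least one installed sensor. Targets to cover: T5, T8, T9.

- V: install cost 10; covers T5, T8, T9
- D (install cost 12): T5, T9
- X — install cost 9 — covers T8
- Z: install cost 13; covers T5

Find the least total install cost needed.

V alone covers T5, T8, T9 — every target.
Total install cost: 10.
No cover costs less than 10.

10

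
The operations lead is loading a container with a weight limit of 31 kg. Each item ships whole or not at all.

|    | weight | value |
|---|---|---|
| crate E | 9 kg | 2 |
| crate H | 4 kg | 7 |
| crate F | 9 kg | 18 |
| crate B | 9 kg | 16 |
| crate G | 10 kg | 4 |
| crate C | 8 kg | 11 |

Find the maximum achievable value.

52

Allowing fractional choices, the relaxed optimum would be about 52.4, but items are indivisible.
crate E + crate H + crate F + crate B: weight 9 + 4 + 9 + 9 = 31 ≤ 31, value 2 + 7 + 18 + 16 = 43.
crate H + crate F + crate B + crate C: weight 4 + 9 + 9 + 8 = 30 ≤ 31, value 7 + 18 + 16 + 11 = 52.
crate F + crate B + crate C: weight 9 + 9 + 8 = 26 ≤ 31, value 18 + 16 + 11 = 45.
Best is crate H, crate F, crate B, and crate C with total value 52.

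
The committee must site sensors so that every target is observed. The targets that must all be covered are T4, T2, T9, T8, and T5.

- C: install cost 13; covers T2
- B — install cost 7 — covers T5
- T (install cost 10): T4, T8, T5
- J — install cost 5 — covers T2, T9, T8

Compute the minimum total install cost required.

Choose T and J: together they cover T4, T2, T9, T8, T5 — every target.
Total install cost: 10 + 5 = 15.

15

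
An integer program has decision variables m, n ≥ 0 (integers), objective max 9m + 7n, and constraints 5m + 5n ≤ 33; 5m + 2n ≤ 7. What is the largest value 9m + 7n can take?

21

The continuous relaxation peaks at (0, 3.5) with value 24.50; rounding to a feasible lattice point costs some objective.
(m,n)=(0,3): 5·0+5·3=15≤33, 5·0+2·3=6≤7, objective 21.
(m,n)=(0,2): 5·0+5·2=10≤33, 5·0+2·2=4≤7, objective 14.
Maximum is 21 at (m,n)=(0,3).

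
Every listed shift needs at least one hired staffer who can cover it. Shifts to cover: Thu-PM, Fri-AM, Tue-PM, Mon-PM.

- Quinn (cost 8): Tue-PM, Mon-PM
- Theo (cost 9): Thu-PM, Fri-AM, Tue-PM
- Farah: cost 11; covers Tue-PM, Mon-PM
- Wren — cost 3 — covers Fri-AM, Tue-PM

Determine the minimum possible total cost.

17

This is a weighted set-cover instance.
The greedy cost-per-new-shift heuristic would pick Wren, Quinn, and Theo for 20, but a cheaper cover exists.
Choose Quinn and Theo: together they cover Thu-PM, Fri-AM, Tue-PM, Mon-PM — every shift.
Total cost: 8 + 9 = 17.
No cover costs less than 17.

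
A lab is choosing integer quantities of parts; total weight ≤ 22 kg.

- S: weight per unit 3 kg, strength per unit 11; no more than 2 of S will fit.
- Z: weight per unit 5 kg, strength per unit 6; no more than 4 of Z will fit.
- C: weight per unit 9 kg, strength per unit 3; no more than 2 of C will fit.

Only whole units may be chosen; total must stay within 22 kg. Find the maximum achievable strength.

Take 2×S and 3×Z: weight 21 ≤ 22, strength 2·11 + 3·6 = 40.
S has the best ratio (11/3) and is taken to its limit of 2; remaining capacity is filled optimally with the others.

40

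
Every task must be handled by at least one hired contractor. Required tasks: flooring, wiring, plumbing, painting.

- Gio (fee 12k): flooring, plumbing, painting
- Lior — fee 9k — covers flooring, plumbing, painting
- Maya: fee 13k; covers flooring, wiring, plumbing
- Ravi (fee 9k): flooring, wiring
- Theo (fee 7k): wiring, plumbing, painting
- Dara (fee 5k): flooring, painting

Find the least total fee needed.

Choose Theo and Dara: together they cover flooring, wiring, plumbing, painting — every task.
Total fee: 7 + 5 = 12.
No cover costs less than 12.

12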